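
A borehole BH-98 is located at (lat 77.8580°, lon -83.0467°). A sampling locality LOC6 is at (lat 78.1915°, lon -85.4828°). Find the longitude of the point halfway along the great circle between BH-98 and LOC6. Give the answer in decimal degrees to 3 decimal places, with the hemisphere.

Bx = cos φ₂ cos Δλ = 0.204456,  By = cos φ₂ sin Δλ = -0.008698
φₘ = atan2(sin φ₁ + sin φ₂, √((cos φ₁ + Bx)² + By²)) = 78.02738°
λₘ = λ₁ + atan2(By, cos φ₁ + Bx) = -84.24803°

84.248°W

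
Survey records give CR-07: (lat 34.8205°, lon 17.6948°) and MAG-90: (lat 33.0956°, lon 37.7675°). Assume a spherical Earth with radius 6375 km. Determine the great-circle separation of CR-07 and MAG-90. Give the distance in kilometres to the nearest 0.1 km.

Δφ = -1.7249°,  Δλ = 20.0727°
a = sin²(Δφ/2) + cos φ₁ cos φ₂ sin²(Δλ/2) = 0.021114
c = 2·arcsin(√a) = 0.291649 rad = 16.7102°
d = R·c = 6375 × 0.291649 = 1859.3 km

1859.3 km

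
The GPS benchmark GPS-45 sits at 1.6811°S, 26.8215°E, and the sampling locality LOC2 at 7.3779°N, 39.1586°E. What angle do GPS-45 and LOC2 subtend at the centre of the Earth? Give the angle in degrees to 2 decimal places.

15.28°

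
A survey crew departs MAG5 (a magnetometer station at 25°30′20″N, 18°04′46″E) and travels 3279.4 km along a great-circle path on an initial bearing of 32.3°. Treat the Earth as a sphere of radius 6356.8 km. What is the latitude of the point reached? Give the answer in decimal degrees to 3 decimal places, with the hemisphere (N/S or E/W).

MAG5: φ = +25.50556°, λ = +18.07944°
δ = d/R = 3279.4/6356.8 = 0.515888 rad
φ₂ = arcsin(sin φ₁ cos δ + cos φ₁ sin δ cos θ)
   = arcsin(0.43060·0.86985 + 0.90254·0.49331·0.84526) = 48.66803°
λ₂ = λ₁ + atan2(sin θ sin δ cos φ₁, cos δ − sin φ₁ sin φ₂) = 41.60386°

48.668°N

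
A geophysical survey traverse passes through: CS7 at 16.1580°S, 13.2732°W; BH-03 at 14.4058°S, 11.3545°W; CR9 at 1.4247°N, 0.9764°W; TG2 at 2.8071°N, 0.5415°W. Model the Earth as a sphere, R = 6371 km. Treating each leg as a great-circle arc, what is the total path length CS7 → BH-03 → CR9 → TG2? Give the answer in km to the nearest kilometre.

2543 km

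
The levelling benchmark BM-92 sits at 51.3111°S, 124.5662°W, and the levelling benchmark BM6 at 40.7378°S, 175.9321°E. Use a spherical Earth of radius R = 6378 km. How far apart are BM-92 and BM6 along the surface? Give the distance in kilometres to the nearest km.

Δφ = 10.5733°,  Δλ = -59.5017°
a = sin²(Δφ/2) + cos φ₁ cos φ₂ sin²(Δλ/2) = 0.125119
c = 2·arcsin(√a) = 0.723094 rad = 41.4302°
d = R·c = 6378 × 0.723094 = 4611.9 km

4612 km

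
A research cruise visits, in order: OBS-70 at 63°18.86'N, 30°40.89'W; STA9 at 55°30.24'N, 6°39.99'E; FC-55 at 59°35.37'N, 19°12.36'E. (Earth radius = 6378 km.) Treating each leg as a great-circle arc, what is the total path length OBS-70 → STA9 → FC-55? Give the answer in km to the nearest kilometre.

OBS-70: φ = +63.31433°, λ = -30.68150°
STA9: φ = +55.50400°, λ = +6.66650°
FC-55: φ = +59.58950°, λ = +19.20600°
OBS-70→STA9: c = 0.352322 rad, d = 2247.11 km
STA9→FC-55: c = 0.137071 rad, d = 874.24 km
Total = 2247.11 + 874.24 = 3121.35 km

3121 km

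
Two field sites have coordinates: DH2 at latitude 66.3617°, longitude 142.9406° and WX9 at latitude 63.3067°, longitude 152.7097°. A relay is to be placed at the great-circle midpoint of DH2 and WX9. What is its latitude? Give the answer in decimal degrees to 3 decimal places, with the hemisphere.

Bx = cos φ₂ cos Δλ = 0.442701,  By = cos φ₂ sin Δλ = 0.076222
φₘ = atan2(sin φ₁ + sin φ₂, √((cos φ₁ + Bx)² + By²)) = 64.91408°
λₘ = λ₁ + atan2(By, cos φ₁ + Bx) = 148.10305°

64.914°N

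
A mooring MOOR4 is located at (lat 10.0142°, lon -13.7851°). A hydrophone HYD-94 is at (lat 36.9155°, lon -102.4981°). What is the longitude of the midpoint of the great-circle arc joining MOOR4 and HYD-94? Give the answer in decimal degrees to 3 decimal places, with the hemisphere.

52.345°W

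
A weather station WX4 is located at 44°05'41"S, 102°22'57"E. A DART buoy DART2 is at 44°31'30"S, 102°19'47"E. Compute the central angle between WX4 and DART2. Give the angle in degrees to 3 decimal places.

0.432°

WX4: φ = -44.09472°, λ = +102.38250°
DART2: φ = -44.52500°, λ = +102.32972°
Δφ = -0.4303°,  Δλ = -0.0528°
a = sin²(Δφ/2) + cos φ₁ cos φ₂ sin²(Δλ/2) = 0.000014
c = 2·arcsin(√a) = 0.007539 rad = 0.4319°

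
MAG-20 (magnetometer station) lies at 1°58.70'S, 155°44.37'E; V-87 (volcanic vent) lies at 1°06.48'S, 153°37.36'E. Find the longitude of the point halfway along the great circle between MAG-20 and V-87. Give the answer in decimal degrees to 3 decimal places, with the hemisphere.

154.681°E

MAG-20: φ = -1.97833°, λ = +155.73950°
V-87: φ = -1.10800°, λ = +153.62267°
Bx = cos φ₂ cos Δλ = 0.999131,  By = cos φ₂ sin Δλ = -0.036930
φₘ = atan2(sin φ₁ + sin φ₂, √((cos φ₁ + Bx)² + By²)) = -1.54343°
λₘ = λ₁ + atan2(By, cos φ₁ + Bx) = 154.68087°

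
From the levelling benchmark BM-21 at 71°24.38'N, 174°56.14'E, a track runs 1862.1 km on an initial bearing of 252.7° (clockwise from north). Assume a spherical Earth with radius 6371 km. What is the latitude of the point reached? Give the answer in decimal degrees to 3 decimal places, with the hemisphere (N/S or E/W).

BM-21: φ = +71.40633°, λ = +174.93567°
δ = d/R = 1862.1/6371 = 0.292278 rad
φ₂ = arcsin(sin φ₁ cos δ + cos φ₁ sin δ cos θ)
   = arcsin(0.94780·0.95759 + 0.31885·0.28813·-0.29737) = 61.67698°
λ₂ = λ₁ + atan2(sin θ sin δ cos φ₁, cos δ − sin φ₁ sin φ₂) = 139.49660°

61.677°N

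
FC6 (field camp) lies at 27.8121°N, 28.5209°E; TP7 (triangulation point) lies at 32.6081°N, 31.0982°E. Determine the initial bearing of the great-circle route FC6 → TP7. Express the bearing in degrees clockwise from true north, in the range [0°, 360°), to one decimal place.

Δλ = 2.5773°
y = sin Δλ · cos φ₂ = 0.037879
x = cos φ₁ sin φ₂ − sin φ₁ cos φ₂ cos Δλ = 0.084006
θ = atan2(y, x) = 24.2712° → 24.2712° (mod 360°)

24.3°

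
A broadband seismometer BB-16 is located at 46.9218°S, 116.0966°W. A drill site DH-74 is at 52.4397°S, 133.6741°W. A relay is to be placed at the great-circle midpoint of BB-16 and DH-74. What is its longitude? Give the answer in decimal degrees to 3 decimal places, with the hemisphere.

124.382°W

Bx = cos φ₂ cos Δλ = 0.581134,  By = cos φ₂ sin Δλ = -0.184095
φₘ = atan2(sin φ₁ + sin φ₂, √((cos φ₁ + Bx)² + By²)) = -50.01319°
λₘ = λ₁ + atan2(By, cos φ₁ + Bx) = -124.38234°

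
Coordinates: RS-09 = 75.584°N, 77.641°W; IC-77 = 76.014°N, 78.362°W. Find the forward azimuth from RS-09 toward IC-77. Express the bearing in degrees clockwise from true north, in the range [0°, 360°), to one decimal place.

338.0°

Δλ = -0.7210°
y = sin Δλ · cos φ₂ = -0.003041
x = cos φ₁ sin φ₂ − sin φ₁ cos φ₂ cos Δλ = 0.007523
θ = atan2(y, x) = -22.0105° → 337.9895° (mod 360°)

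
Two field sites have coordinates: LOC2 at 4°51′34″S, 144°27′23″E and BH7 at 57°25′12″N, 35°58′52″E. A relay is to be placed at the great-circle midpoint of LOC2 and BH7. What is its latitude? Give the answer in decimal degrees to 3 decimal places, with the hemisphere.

LOC2: φ = -4.85944°, λ = +144.45639°
BH7: φ = +57.42000°, λ = +35.98111°
Bx = cos φ₂ cos Δλ = -0.170641,  By = cos φ₂ sin Δλ = -0.510724
φₘ = atan2(sin φ₁ + sin φ₂, √((cos φ₁ + Bx)² + By²)) = 37.97605°
λₘ = λ₁ + atan2(By, cos φ₁ + Bx) = 112.72018°

37.976°N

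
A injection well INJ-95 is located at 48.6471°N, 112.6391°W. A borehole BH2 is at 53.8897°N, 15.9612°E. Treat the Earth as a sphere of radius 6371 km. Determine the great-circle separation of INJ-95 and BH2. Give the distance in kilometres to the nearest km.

Δφ = 5.2426°,  Δλ = 128.6003°
a = sin²(Δφ/2) + cos φ₁ cos φ₂ sin²(Δλ/2) = 0.318242
c = 2·arcsin(√a) = 1.198756 rad = 68.6837°
d = R·c = 6371 × 1.198756 = 7637.3 km

7637 km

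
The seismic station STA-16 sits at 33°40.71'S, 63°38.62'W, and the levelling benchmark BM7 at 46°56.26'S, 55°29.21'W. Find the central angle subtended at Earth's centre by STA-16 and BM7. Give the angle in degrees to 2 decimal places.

14.63°

STA-16: φ = -33.67850°, λ = -63.64367°
BM7: φ = -46.93767°, λ = -55.48683°
Δφ = -13.2592°,  Δλ = 8.1568°
a = sin²(Δφ/2) + cos φ₁ cos φ₂ sin²(Δλ/2) = 0.016203
c = 2·arcsin(√a) = 0.255273 rad = 14.6261°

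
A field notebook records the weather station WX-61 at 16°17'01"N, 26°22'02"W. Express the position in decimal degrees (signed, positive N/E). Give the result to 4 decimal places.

+16.2836°, -26.3672°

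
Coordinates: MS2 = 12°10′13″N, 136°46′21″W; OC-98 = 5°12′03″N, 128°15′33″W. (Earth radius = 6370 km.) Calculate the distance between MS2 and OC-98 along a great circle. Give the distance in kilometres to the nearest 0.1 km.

1214.3 km

MS2: φ = +12.17028°, λ = -136.77250°
OC-98: φ = +5.20083°, λ = -128.25917°
Δφ = -6.9694°,  Δλ = 8.5133°
a = sin²(Δφ/2) + cos φ₁ cos φ₂ sin²(Δλ/2) = 0.009058
c = 2·arcsin(√a) = 0.190633 rad = 10.9225°
d = R·c = 6370 × 0.190633 = 1214.3 km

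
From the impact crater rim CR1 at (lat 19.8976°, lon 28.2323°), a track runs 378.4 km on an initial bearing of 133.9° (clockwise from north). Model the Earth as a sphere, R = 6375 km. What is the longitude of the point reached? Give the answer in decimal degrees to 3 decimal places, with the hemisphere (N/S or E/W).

δ = d/R = 378.4/6375 = 0.059357 rad
φ₂ = arcsin(sin φ₁ cos δ + cos φ₁ sin δ cos θ)
   = arcsin(0.34034·0.99824 + 0.94030·0.05932·-0.69340) = 17.52142°
λ₂ = λ₁ + atan2(sin θ sin δ cos φ₁, cos δ − sin φ₁ sin φ₂) = 30.80140°

30.801°E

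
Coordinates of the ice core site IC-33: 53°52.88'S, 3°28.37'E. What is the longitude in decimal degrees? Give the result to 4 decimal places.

3.4728°E

3° + 28.37′/60 = 3 + 0.47283 = 3.4728°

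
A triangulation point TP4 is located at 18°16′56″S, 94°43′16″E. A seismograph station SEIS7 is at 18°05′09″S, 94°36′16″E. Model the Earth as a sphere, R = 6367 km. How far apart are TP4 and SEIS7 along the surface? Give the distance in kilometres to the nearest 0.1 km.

25.1 km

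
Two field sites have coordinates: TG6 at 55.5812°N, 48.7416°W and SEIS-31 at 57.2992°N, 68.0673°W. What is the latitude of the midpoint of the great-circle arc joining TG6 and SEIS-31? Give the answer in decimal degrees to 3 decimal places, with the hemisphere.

56.816°N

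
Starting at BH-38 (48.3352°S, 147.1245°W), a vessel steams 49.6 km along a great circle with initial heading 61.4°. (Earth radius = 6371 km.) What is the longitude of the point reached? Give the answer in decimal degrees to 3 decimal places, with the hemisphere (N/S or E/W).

δ = d/R = 49.6/6371 = 0.007785 rad
φ₂ = arcsin(sin φ₁ cos δ + cos φ₁ sin δ cos θ)
   = arcsin(-0.74705·0.99997 + 0.66477·0.00779·0.47869) = -48.12018°
λ₂ = λ₁ + atan2(sin θ sin δ cos φ₁, cos δ − sin φ₁ sin φ₂) = -146.53784°

146.538°W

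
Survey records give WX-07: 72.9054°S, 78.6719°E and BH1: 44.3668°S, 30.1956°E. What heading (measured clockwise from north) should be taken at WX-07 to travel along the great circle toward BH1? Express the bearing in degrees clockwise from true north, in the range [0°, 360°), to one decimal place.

Δλ = -48.4763°
y = sin Δλ · cos φ₂ = -0.535216
x = cos φ₁ sin φ₂ − sin φ₁ cos φ₂ cos Δλ = 0.247432
θ = atan2(y, x) = -65.1887° → 294.8113° (mod 360°)

294.8°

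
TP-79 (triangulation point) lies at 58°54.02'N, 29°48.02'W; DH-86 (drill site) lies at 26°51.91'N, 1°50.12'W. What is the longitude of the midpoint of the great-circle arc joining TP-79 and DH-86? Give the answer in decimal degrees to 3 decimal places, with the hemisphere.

TP-79: φ = +58.90033°, λ = -29.80033°
DH-86: φ = +26.86517°, λ = -1.83533°
Bx = cos φ₂ cos Δλ = 0.787909,  By = cos φ₂ sin Δλ = 0.418321
φₘ = atan2(sin φ₁ + sin φ₂, √((cos φ₁ + Bx)² + By²)) = 43.67998°
λₘ = λ₁ + atan2(By, cos φ₁ + Bx) = -12.01975°

12.020°W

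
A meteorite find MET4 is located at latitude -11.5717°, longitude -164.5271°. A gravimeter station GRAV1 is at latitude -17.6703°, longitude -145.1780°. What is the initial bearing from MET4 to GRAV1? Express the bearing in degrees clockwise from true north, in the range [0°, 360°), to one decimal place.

110.3°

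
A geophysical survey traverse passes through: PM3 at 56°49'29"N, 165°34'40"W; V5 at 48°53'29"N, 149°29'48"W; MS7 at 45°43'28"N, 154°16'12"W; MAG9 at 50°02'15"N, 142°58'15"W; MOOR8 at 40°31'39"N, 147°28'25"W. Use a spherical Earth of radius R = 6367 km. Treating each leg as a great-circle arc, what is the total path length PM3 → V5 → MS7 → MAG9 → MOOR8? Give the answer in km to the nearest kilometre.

3971 km

PM3: φ = +56.82472°, λ = -165.57778°
V5: φ = +48.89139°, λ = -149.49667°
MS7: φ = +45.72444°, λ = -154.27000°
MAG9: φ = +50.03750°, λ = -142.97083°
MOOR8: φ = +40.52750°, λ = -147.47361°
PM3→V5: c = 0.217910 rad, d = 1387.43 km
V5→MS7: c = 0.079003 rad, d = 503.01 km
MS7→MAG9: c = 0.151954 rad, d = 967.49 km
MAG9→MOOR8: c = 0.174865 rad, d = 1113.37 km
Total = 1387.43 + 503.01 + 967.49 + 1113.37 = 3971.31 km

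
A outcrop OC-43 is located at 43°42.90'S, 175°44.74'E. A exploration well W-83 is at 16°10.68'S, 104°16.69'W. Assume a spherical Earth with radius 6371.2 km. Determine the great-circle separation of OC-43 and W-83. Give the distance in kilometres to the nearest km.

7977 km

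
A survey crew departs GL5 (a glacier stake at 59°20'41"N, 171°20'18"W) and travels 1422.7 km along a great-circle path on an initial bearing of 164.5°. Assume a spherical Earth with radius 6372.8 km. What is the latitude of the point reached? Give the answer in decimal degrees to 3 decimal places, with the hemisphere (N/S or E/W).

GL5: φ = +59.34472°, λ = -171.33833°
δ = d/R = 1422.7/6372.8 = 0.223246 rad
φ₂ = arcsin(sin φ₁ cos δ + cos φ₁ sin δ cos θ)
   = arcsin(0.86025·0.97518 + 0.50987·0.22140·-0.96363) = 46.89684°
λ₂ = λ₁ + atan2(sin θ sin δ cos φ₁, cos δ − sin φ₁ sin φ₂) = -166.37110°

46.897°N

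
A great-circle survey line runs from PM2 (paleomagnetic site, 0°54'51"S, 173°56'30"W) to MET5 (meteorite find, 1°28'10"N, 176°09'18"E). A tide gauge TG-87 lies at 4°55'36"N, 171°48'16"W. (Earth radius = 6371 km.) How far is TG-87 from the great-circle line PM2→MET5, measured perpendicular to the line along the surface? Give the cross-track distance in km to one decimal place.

687.0 km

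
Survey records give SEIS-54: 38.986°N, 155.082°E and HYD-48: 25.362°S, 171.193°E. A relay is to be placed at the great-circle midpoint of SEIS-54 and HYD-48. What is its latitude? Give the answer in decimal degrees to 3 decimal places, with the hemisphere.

6.879°N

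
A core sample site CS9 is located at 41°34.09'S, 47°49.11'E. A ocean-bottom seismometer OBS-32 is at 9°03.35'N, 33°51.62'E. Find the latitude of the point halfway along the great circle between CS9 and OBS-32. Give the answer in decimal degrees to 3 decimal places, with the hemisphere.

16.369°S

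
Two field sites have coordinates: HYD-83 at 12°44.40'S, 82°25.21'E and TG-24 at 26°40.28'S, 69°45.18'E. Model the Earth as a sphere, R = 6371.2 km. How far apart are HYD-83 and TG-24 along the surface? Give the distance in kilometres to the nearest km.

HYD-83: φ = -12.74000°, λ = +82.42017°
TG-24: φ = -26.67133°, λ = +69.75300°
Δφ = -13.9313°,  Δλ = -12.6672°
a = sin²(Δφ/2) + cos φ₁ cos φ₂ sin²(Δλ/2) = 0.025315
c = 2·arcsin(√a) = 0.319570 rad = 18.3100°
d = R·c = 6371.2 × 0.319570 = 2036.0 km

2036 km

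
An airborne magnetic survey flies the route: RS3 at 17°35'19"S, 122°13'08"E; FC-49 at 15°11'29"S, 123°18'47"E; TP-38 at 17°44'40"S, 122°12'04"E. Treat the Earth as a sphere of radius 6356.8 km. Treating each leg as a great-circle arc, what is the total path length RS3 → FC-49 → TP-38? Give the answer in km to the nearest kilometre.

RS3: φ = -17.58861°, λ = +122.21889°
FC-49: φ = -15.19139°, λ = +123.31306°
TP-38: φ = -17.74444°, λ = +122.20111°
RS3→FC-49: c = 0.045674 rad, d = 290.34 km
FC-49→TP-38: c = 0.048289 rad, d = 306.96 km
Total = 290.34 + 306.96 = 597.30 km

597 km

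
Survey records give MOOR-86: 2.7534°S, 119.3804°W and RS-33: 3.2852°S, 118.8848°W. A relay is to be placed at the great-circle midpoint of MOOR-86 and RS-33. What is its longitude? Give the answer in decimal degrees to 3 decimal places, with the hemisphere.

119.133°W

Bx = cos φ₂ cos Δλ = 0.998319,  By = cos φ₂ sin Δλ = 0.008636
φₘ = atan2(sin φ₁ + sin φ₂, √((cos φ₁ + Bx)² + By²)) = -3.01933°
λₘ = λ₁ + atan2(By, cos φ₁ + Bx) = -119.13266°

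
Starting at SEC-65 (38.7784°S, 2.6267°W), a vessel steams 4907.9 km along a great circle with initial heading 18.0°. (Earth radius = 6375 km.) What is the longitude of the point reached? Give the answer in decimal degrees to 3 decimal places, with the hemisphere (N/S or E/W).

δ = d/R = 4907.9/6375 = 0.769867 rad
φ₂ = arcsin(sin φ₁ cos δ + cos φ₁ sin δ cos θ)
   = arcsin(-0.62631·0.71800 + 0.77957·0.69604·0.95106) = 3.80519°
λ₂ = λ₁ + atan2(sin θ sin δ cos φ₁, cos δ − sin φ₁ sin φ₂) = 9.82187°

9.822°E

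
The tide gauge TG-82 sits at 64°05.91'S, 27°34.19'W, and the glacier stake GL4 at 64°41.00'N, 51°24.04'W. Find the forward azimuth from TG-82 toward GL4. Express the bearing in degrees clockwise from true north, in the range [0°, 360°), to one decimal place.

TG-82: φ = -64.09850°, λ = -27.56983°
GL4: φ = +64.68333°, λ = -51.40067°
Δλ = -23.8308°
y = sin Δλ · cos φ₂ = -0.172775
x = cos φ₁ sin φ₂ − sin φ₁ cos φ₂ cos Δλ = 0.746741
θ = atan2(y, x) = -13.0274° → 346.9726° (mod 360°)

347.0°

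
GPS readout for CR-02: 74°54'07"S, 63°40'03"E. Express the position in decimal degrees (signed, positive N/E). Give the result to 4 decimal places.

lat: 74.9019° S → -74.9019°
lon: 63.6675° E → +63.6675°

-74.9019°, +63.6675°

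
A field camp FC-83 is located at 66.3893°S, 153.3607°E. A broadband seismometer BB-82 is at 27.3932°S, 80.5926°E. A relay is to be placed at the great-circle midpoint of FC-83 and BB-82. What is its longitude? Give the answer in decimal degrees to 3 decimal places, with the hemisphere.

Bx = cos φ₂ cos Δλ = 0.263022,  By = cos φ₂ sin Δλ = -0.848017
φₘ = atan2(sin φ₁ + sin φ₂, √((cos φ₁ + Bx)² + By²)) = -51.96340°
λₘ = λ₁ + atan2(By, cos φ₁ + Bx) = 101.40261°

101.403°E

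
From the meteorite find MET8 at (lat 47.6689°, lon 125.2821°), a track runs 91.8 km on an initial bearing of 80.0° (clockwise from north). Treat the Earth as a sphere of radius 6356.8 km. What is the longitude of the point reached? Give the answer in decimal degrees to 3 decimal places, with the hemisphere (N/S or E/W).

δ = d/R = 91.8/6356.8 = 0.014441 rad
φ₂ = arcsin(sin φ₁ cos δ + cos φ₁ sin δ cos θ)
   = arcsin(0.73927·0.99990 + 0.67341·0.01444·0.17365) = 47.80620°
λ₂ = λ₁ + atan2(sin θ sin δ cos φ₁, cos δ − sin φ₁ sin φ₂) = 126.49537°

126.495°E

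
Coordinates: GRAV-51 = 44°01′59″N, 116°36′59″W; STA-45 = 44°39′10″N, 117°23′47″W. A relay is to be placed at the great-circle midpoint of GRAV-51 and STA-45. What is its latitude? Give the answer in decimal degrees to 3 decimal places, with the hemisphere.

GRAV-51: φ = +44.03306°, λ = -116.61639°
STA-45: φ = +44.65278°, λ = -117.39639°
Bx = cos φ₂ cos Δλ = 0.711313,  By = cos φ₂ sin Δλ = -0.009684
φₘ = atan2(sin φ₁ + sin φ₂, √((cos φ₁ + Bx)² + By²)) = 44.34358°
λₘ = λ₁ + atan2(By, cos φ₁ + Bx) = -117.00433°

44.344°N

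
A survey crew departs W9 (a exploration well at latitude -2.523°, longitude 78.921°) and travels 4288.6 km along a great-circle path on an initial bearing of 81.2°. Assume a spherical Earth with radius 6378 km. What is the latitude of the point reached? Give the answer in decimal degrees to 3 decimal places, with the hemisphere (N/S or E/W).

3.483°N

δ = d/R = 4288.6/6378 = 0.672405 rad
φ₂ = arcsin(sin φ₁ cos δ + cos φ₁ sin δ cos θ)
   = arcsin(-0.04402·0.78233 + 0.99903·0.62287·0.15299) = 3.48341°
λ₂ = λ₁ + atan2(sin θ sin δ cos φ₁, cos δ − sin φ₁ sin φ₂) = 116.99484°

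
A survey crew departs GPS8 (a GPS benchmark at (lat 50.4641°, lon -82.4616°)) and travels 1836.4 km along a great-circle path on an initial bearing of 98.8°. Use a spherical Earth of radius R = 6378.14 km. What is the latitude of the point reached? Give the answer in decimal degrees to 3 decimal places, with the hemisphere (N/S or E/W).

45.384°N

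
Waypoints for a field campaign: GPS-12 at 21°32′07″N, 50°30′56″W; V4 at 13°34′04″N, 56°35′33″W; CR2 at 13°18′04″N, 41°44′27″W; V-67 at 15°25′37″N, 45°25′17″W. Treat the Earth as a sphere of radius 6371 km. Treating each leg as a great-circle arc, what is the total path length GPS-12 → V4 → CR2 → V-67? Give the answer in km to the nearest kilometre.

GPS-12: φ = +21.53528°, λ = -50.51556°
V4: φ = +13.56778°, λ = -56.59250°
CR2: φ = +13.30111°, λ = -41.74083°
V-67: φ = +15.42694°, λ = -45.42139°
GPS-12→V4: c = 0.171876 rad, d = 1095.02 km
V4→CR2: c = 0.252122 rad, d = 1606.27 km
CR2→V-67: c = 0.072447 rad, d = 461.56 km
Total = 1095.02 + 1606.27 + 461.56 = 3162.85 km

3163 km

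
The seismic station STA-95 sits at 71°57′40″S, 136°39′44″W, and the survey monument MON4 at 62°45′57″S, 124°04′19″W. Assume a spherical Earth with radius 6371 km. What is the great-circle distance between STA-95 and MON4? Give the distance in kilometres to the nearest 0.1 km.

1150.4 km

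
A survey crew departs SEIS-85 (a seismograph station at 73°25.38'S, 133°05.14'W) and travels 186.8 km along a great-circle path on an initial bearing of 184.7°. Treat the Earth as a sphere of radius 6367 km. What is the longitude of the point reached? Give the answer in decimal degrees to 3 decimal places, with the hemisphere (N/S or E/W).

SEIS-85: φ = -73.42300°, λ = -133.08567°
δ = d/R = 186.8/6367 = 0.029339 rad
φ₂ = arcsin(sin φ₁ cos δ + cos φ₁ sin δ cos θ)
   = arcsin(-0.95844·0.99957 + 0.28530·0.02933·-0.99664) = -75.09772°
λ₂ = λ₁ + atan2(sin θ sin δ cos φ₁, cos δ − sin φ₁ sin φ₂) = -133.62118°

133.621°W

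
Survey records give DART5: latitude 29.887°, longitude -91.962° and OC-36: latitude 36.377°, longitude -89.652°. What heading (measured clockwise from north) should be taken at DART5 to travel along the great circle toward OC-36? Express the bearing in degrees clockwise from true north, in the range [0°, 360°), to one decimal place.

16.0°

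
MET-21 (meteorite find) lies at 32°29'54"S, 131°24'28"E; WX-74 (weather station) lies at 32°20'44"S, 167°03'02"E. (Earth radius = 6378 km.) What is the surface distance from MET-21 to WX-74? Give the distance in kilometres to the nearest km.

MET-21: φ = -32.49833°, λ = +131.40778°
WX-74: φ = -32.34556°, λ = +167.05056°
Δφ = 0.1528°,  Δλ = 35.6428°
a = sin²(Δφ/2) + cos φ₁ cos φ₂ sin²(Δλ/2) = 0.066743
c = 2·arcsin(√a) = 0.522622 rad = 29.9441°
d = R·c = 6378 × 0.522622 = 3333.3 km

3333 km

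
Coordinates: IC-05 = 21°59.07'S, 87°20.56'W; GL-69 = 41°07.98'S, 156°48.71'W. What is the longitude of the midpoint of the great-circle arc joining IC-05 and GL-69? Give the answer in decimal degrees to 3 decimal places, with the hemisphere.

117.969°W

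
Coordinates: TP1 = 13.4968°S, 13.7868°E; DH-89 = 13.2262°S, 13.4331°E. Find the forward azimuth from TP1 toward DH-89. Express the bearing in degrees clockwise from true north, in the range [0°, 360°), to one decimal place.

308.1°

Δλ = -0.3537°
y = sin Δλ · cos φ₂ = -0.006009
x = cos φ₁ sin φ₂ − sin φ₁ cos φ₂ cos Δλ = 0.004719
θ = atan2(y, x) = -51.8616° → 308.1384° (mod 360°)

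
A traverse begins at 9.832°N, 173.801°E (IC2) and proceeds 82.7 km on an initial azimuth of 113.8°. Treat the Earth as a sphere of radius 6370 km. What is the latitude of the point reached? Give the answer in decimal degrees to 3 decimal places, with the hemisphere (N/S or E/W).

9.531°N

δ = d/R = 82.7/6370 = 0.012983 rad
φ₂ = arcsin(sin φ₁ cos δ + cos φ₁ sin δ cos θ)
   = arcsin(0.17076·0.99992 + 0.98531·0.01298·-0.40355) = 9.53113°
λ₂ = λ₁ + atan2(sin θ sin δ cos φ₁, cos δ − sin φ₁ sin φ₂) = 174.49112°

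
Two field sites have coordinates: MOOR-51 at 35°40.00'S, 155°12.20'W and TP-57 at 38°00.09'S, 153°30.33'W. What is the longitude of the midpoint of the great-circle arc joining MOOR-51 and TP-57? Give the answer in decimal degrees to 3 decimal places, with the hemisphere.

154.367°W

MOOR-51: φ = -35.66667°, λ = -155.20333°
TP-57: φ = -38.00150°, λ = -153.50550°
Bx = cos φ₂ cos Δλ = 0.787649,  By = cos φ₂ sin Δλ = 0.023347
φₘ = atan2(sin φ₁ + sin φ₂, √((cos φ₁ + Bx)² + By²)) = -36.83710°
λₘ = λ₁ + atan2(By, cos φ₁ + Bx) = -154.36738°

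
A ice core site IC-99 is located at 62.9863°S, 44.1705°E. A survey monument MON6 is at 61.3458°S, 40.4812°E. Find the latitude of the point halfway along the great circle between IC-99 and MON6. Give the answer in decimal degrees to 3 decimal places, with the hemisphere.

Bx = cos φ₂ cos Δλ = 0.478528,  By = cos φ₂ sin Δλ = -0.030855
φₘ = atan2(sin φ₁ + sin φ₂, √((cos φ₁ + Bx)² + By²)) = -62.17830°
λₘ = λ₁ + atan2(By, cos φ₁ + Bx) = 42.27581°

62.178°S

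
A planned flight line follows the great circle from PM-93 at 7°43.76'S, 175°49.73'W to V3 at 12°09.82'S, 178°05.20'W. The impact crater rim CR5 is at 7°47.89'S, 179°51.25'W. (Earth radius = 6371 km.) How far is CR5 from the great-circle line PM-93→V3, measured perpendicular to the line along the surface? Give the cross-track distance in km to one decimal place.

392.6 km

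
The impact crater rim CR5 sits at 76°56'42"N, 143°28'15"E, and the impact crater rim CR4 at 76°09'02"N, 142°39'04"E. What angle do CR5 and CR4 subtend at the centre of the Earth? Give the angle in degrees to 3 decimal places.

CR5: φ = +76.94500°, λ = +143.47083°
CR4: φ = +76.15056°, λ = +142.65111°
Δφ = -0.7944°,  Δλ = -0.8197°
a = sin²(Δφ/2) + cos φ₁ cos φ₂ sin²(Δλ/2) = 0.000051
c = 2·arcsin(√a) = 0.014259 rad = 0.8170°

0.817°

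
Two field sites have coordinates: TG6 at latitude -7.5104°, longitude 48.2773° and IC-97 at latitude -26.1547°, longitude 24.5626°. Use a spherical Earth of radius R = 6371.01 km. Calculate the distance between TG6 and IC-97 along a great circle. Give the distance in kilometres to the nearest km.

3254 km

Δφ = -18.6443°,  Δλ = -23.7147°
a = sin²(Δφ/2) + cos φ₁ cos φ₂ sin²(Δλ/2) = 0.063811
c = 2·arcsin(√a) = 0.510752 rad = 29.2639°
d = R·c = 6371.01 × 0.510752 = 3254.0 km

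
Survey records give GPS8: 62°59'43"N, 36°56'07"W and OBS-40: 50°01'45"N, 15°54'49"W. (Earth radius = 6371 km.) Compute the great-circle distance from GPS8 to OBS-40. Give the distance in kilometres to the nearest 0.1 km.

1916.6 km

GPS8: φ = +62.99528°, λ = -36.93528°
OBS-40: φ = +50.02917°, λ = -15.91361°
Δφ = -12.9661°,  Δλ = 21.0217°
a = sin²(Δφ/2) + cos φ₁ cos φ₂ sin²(Δλ/2) = 0.022455
c = 2·arcsin(√a) = 0.300835 rad = 17.2366°
d = R·c = 6371 × 0.300835 = 1916.6 km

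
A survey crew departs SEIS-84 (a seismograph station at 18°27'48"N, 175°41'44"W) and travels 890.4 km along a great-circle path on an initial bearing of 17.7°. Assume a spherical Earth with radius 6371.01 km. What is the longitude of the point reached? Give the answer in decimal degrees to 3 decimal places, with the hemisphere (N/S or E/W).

172.993°W

SEIS-84: φ = +18.46333°, λ = -175.69556°
δ = d/R = 890.4/6371.01 = 0.139758 rad
φ₂ = arcsin(sin φ₁ cos δ + cos φ₁ sin δ cos θ)
   = arcsin(0.31670·0.99025 + 0.94853·0.13930·0.95266) = 26.07121°
λ₂ = λ₁ + atan2(sin θ sin δ cos φ₁, cos δ − sin φ₁ sin φ₂) = -172.99303°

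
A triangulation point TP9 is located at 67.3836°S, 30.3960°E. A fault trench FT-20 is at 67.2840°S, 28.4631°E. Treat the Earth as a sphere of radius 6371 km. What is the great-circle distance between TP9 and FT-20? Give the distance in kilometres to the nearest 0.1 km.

Δφ = 0.0996°,  Δλ = -1.9329°
a = sin²(Δφ/2) + cos φ₁ cos φ₂ sin²(Δλ/2) = 0.000043
c = 2·arcsin(√a) = 0.013116 rad = 0.7515°
d = R·c = 6371 × 0.013116 = 83.6 km

83.6 km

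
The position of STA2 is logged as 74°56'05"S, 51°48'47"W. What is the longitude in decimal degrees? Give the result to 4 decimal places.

51.8131°W

51° + 48′/60 + 47″/3600 = 51 + 0.80000 + 0.01306 = 51.8131°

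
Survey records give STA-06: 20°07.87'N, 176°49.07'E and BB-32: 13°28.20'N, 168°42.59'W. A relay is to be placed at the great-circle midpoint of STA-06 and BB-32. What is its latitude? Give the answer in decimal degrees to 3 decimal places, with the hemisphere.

16.928°N

STA-06: φ = +20.13117°, λ = +176.81783°
BB-32: φ = +13.47000°, λ = -168.70983°
Bx = cos φ₂ cos Δλ = 0.941633,  By = cos φ₂ sin Δλ = 0.243038
φₘ = atan2(sin φ₁ + sin φ₂, √((cos φ₁ + Bx)² + By²)) = 16.92774°
λₘ = λ₁ + atan2(By, cos φ₁ + Bx) = -175.81817°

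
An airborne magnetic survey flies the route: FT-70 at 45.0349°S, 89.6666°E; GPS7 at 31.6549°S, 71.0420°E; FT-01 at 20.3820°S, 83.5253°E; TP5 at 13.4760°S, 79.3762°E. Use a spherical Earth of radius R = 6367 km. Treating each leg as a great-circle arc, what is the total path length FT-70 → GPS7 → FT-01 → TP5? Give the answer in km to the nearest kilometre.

FT-70→GPS7: c = 0.344173 rad, d = 2191.35 km
GPS7→FT-01: c = 0.277134 rad, d = 1764.52 km
FT-01→TP5: c = 0.138996 rad, d = 884.99 km
Total = 2191.35 + 1764.52 + 884.99 = 4840.85 km

4841 km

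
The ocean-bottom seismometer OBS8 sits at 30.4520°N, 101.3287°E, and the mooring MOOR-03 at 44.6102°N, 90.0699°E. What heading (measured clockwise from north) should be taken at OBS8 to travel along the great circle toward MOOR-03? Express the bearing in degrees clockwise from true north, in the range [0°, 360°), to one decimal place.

Δλ = -11.2588°
y = sin Δλ · cos φ₂ = -0.138992
x = cos φ₁ sin φ₂ − sin φ₁ cos φ₂ cos Δλ = 0.251544
θ = atan2(y, x) = -28.9232° → 331.0768° (mod 360°)

331.1°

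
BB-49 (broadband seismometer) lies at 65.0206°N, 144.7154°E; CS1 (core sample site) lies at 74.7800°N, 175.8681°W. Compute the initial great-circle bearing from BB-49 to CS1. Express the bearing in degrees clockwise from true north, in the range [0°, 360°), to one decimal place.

36.7°

Δλ = 39.4165°
y = sin Δλ · cos φ₂ = 0.166692
x = cos φ₁ sin φ₂ − sin φ₁ cos φ₂ cos Δλ = 0.223637
θ = atan2(y, x) = 36.6996° → 36.6996° (mod 360°)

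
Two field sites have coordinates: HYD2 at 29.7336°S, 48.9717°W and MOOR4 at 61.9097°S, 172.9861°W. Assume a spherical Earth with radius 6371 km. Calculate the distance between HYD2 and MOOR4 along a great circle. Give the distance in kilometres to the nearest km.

8667 km

Δφ = -32.1761°,  Δλ = -124.0144°
a = sin²(Δφ/2) + cos φ₁ cos φ₂ sin²(Δλ/2) = 0.395588
c = 2·arcsin(√a) = 1.360424 rad = 77.9465°
d = R·c = 6371 × 1.360424 = 8667.3 km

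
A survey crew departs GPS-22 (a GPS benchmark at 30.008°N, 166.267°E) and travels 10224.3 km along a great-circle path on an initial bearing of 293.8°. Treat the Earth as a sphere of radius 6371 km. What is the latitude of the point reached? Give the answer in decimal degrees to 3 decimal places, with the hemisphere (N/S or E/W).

δ = d/R = 10224.3/6371 = 1.604819 rad
φ₂ = arcsin(sin φ₁ cos δ + cos φ₁ sin δ cos θ)
   = arcsin(0.50012·-0.03402 + 0.86596·0.99942·0.40355) = 19.40467°
λ₂ = λ₁ + atan2(sin θ sin δ cos φ₁, cos δ − sin φ₁ sin φ₂) = 62.08028°

19.405°N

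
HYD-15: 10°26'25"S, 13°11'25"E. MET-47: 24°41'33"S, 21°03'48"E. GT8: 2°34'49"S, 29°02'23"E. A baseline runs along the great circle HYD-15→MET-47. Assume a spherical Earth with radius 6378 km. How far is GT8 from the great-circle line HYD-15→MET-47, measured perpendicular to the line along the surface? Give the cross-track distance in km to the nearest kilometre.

HYD-15: φ = -10.44028°, λ = +13.19028°
MET-47: φ = -24.69250°, λ = +21.06333°
GT8: φ = -2.58028°, λ = +29.03972°
δ₁₃ = central angle HYD-15→GT8 = 0.306965 rad  (haversine)
θ₁₃ = bearing HYD-15→GT8 = 64.545°,  θ₁₂ = bearing HYD-15→MET-47 = 153.327°
dₓₜ = R·arcsin(sin δ₁₃ · sin(θ₁₃ − θ₁₂)) = 6378·arcsin(0.30217·sin(-88.782°)) = -1957.364 km
|dₓₜ| = 1957.364 km

1957 km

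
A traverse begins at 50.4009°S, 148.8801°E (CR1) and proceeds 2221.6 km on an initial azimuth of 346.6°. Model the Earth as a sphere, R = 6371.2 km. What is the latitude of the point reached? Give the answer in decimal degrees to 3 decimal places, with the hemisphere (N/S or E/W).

δ = d/R = 2221.6/6371.2 = 0.348694 rad
φ₂ = arcsin(sin φ₁ cos δ + cos φ₁ sin δ cos θ)
   = arcsin(-0.77052·0.93982 + 0.63741·0.34167·0.97278) = -30.81695°
λ₂ = λ₁ + atan2(sin θ sin δ cos φ₁, cos δ − sin φ₁ sin φ₂) = 143.58996°

30.817°S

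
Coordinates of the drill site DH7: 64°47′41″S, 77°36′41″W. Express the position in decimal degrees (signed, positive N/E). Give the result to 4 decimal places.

-64.7947°, -77.6114°

lat: 64.7947° S → -64.7947°
lon: 77.6114° W → -77.6114°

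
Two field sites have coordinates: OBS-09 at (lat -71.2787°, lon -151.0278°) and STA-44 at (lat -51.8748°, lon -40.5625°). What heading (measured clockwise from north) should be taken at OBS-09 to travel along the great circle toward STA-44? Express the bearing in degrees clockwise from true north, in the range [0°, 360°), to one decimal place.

Δλ = 110.4653°
y = sin Δλ · cos φ₂ = 0.578415
x = cos φ₁ sin φ₂ − sin φ₁ cos φ₂ cos Δλ = -0.456932
θ = atan2(y, x) = 128.3078° → 128.3078° (mod 360°)

128.3°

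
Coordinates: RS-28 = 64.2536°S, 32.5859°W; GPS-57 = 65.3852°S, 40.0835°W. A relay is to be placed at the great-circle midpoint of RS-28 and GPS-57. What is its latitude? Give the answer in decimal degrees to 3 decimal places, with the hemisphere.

64.867°S

Bx = cos φ₂ cos Δλ = 0.412955,  By = cos φ₂ sin Δλ = -0.054349
φₘ = atan2(sin φ₁ + sin φ₂, √((cos φ₁ + Bx)² + By²)) = -64.86660°
λₘ = λ₁ + atan2(By, cos φ₁ + Bx) = -36.25584°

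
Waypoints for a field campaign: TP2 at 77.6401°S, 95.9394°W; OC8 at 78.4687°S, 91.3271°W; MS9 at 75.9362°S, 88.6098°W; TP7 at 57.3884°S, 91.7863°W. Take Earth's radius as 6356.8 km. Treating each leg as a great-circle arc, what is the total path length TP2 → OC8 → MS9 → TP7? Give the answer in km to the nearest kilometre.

TP2→OC8: c = 0.022052 rad, d = 140.18 km
OC8→MS9: c = 0.045420 rad, d = 288.72 km
MS9→TP7: c = 0.324352 rad, d = 2061.84 km
Total = 140.18 + 288.72 + 2061.84 = 2490.75 km

2491 km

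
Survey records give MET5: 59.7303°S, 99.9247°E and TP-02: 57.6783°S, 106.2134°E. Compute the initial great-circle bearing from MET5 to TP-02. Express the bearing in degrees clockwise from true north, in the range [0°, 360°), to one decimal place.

Δλ = 6.2887°
y = sin Δλ · cos φ₂ = 0.058567
x = cos φ₁ sin φ₂ − sin φ₁ cos φ₂ cos Δλ = 0.033028
θ = atan2(y, x) = 60.5800° → 60.5800° (mod 360°)

60.6°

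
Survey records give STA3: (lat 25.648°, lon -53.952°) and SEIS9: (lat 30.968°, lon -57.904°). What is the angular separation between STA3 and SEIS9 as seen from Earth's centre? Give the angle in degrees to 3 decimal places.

6.355°

Δφ = 5.3200°,  Δλ = -3.9520°
a = sin²(Δφ/2) + cos φ₁ cos φ₂ sin²(Δλ/2) = 0.003073
c = 2·arcsin(√a) = 0.110923 rad = 6.3554°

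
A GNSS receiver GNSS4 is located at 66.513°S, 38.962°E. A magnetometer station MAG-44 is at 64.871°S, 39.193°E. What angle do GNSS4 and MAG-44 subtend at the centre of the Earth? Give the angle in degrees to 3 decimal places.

Δφ = 1.6420°,  Δλ = 0.2310°
a = sin²(Δφ/2) + cos φ₁ cos φ₂ sin²(Δλ/2) = 0.000206
c = 2·arcsin(√a) = 0.028706 rad = 1.6447°

1.645°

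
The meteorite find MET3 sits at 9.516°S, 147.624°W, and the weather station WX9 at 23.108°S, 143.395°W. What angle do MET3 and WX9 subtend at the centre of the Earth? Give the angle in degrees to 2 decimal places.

14.18°

Δφ = -13.5920°,  Δλ = 4.2290°
a = sin²(Δφ/2) + cos φ₁ cos φ₂ sin²(Δλ/2) = 0.015238
c = 2·arcsin(√a) = 0.247516 rad = 14.1816°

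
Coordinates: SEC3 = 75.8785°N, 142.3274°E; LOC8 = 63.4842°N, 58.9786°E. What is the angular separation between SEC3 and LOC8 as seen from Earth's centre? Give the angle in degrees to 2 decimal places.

Δφ = -12.3943°,  Δλ = -83.3488°
a = sin²(Δφ/2) + cos φ₁ cos φ₂ sin²(Δλ/2) = 0.059807
c = 2·arcsin(√a) = 0.494120 rad = 28.3110°

28.31°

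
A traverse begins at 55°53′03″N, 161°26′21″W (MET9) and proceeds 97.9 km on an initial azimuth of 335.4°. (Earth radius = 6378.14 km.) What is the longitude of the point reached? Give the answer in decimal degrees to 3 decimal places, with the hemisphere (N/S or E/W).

162.106°W

MET9: φ = +55.88417°, λ = -161.43917°
δ = d/R = 97.9/6378.14 = 0.015349 rad
φ₂ = arcsin(sin φ₁ cos δ + cos φ₁ sin δ cos θ)
   = arcsin(0.82791·0.99988 + 0.56087·0.01535·0.90924) = 56.68203°
λ₂ = λ₁ + atan2(sin θ sin δ cos φ₁, cos δ − sin φ₁ sin φ₂) = -162.10566°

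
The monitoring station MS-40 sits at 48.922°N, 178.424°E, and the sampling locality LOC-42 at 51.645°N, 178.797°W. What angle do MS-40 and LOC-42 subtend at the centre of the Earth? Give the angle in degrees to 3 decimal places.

3.250°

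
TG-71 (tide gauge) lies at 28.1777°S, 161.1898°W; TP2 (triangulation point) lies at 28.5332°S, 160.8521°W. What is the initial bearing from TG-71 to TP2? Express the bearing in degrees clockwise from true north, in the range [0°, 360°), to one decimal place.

140.2°

Δλ = 0.3377°
y = sin Δλ · cos φ₂ = 0.005178
x = cos φ₁ sin φ₂ − sin φ₁ cos φ₂ cos Δλ = -0.006212
θ = atan2(y, x) = 140.1860° → 140.1860° (mod 360°)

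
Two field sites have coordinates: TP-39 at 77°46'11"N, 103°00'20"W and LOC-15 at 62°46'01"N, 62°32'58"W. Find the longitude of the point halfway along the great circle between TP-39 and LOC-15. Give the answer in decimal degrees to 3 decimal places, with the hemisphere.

75.073°W

TP-39: φ = +77.76972°, λ = -103.00556°
LOC-15: φ = +62.76694°, λ = -62.54944°
Bx = cos φ₂ cos Δλ = 0.348198,  By = cos φ₂ sin Δλ = 0.296928
φₘ = atan2(sin φ₁ + sin φ₂, √((cos φ₁ + Bx)² + By²)) = 71.24152°
λₘ = λ₁ + atan2(By, cos φ₁ + Bx) = -75.07340°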